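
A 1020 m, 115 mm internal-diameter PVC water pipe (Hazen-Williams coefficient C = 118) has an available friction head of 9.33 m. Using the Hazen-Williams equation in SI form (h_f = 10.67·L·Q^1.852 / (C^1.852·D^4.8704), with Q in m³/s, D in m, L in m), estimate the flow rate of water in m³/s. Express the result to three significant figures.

Q ≈ 0.00883 m³/s

Rearranging: Q = [h_f·C^1.852·D^4.8704 / (10.67·L)]^(1/1.852)
Q = [9.33·118^1.852·0.115^4.8704 / (10.67·1020)]^0.540 = 0.008825 m³/s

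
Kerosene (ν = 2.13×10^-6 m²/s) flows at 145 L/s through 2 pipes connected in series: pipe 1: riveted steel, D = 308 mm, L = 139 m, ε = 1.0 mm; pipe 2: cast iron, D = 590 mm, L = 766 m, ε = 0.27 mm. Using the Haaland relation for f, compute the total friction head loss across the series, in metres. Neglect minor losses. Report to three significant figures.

Pipe 1: V = 1.946 m/s, Re = 2.81×10^5, ε/D = 0.00325, f = 0.02722, h_1 = f(L/D)V²/2g = 2.371 m
Pipe 2: V = 0.5304 m/s, Re = 1.47×10^5, ε/D = 4.58×10^-4, f = 0.01899, h_2 = f(L/D)V²/2g = 0.3534 m
Series → Q common, losses add: H = Σh = 2.725 m

H ≈ 2.72 m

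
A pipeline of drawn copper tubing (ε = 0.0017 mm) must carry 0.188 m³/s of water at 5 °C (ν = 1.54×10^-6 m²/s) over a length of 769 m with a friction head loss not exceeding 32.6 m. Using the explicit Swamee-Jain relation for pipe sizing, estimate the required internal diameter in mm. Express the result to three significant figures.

D ≈ 248 mm

Swamee-Jain (Type III): D = 0.66·[ε^1.25·(LQ²/(gh_f))^4.75 + ν·Q^9.4·(L/(gh_f))^5.2]^0.04
LQ²/(gh_f) = 0.08499; L/(gh_f) = 2.405
Term 1 = ε^1.25·(…)^4.75 = 5.04×10^-13; Term 2 = ν·Q^9.4·(…)^5.2 = 2.22×10^-11
D = 0.66·(5.04×10^-13 + 2.22×10^-11)^0.04 = 0.2476 m = 248 mm
Check: V = 3.90 m/s, Re = 6.28×10^5, f = 0.01270, h_f = 30.6 m ≈ 32.6 m ✓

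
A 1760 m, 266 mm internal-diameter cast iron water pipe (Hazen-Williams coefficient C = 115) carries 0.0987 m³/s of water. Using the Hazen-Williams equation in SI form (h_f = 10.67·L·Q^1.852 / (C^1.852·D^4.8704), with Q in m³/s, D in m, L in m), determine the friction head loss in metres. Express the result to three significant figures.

h_f ≈ 24.9 m

h_f = 10.67·1760·0.0987^1.852 / (115^1.852·0.266^4.8704) = 24.88 m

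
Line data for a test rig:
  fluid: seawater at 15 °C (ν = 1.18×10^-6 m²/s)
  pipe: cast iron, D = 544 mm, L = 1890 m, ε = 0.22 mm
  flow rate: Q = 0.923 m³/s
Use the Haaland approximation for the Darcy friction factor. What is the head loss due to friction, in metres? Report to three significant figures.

V = 4Q/(πD²) = 4·0.923/(π·0.544²) = 3.971 m/s
Re = VD/ν = 3.971·0.544/1.18×10^-6 = 1.83×10^6 → turbulent
ε/D = 0.22/544 = 4.04×10^-4
Haaland: f = 0.01625
h_f = f(L/D)V²/(2g) = 0.01625·(1890/0.544)·3.971²/(2·9.81) = 45.38 m

h_f ≈ 45.4 m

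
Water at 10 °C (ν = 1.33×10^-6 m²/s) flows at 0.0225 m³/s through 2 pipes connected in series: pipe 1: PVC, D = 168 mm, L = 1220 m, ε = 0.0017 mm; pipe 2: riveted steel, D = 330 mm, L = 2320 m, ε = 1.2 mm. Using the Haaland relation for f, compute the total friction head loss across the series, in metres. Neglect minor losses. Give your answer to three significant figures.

Pipe 1: V = 1.015 m/s, Re = 1.28×10^5, ε/D = 1.01×10^-5, f = 0.01698, h_1 = f(L/D)V²/2g = 6.474 m
Pipe 2: V = 0.2631 m/s, Re = 6.53×10^4, ε/D = 0.00364, f = 0.02925, h_2 = f(L/D)V²/2g = 0.7253 m
Series → Q common, losses add: H = Σh = 7.199 m

H ≈ 7.20 m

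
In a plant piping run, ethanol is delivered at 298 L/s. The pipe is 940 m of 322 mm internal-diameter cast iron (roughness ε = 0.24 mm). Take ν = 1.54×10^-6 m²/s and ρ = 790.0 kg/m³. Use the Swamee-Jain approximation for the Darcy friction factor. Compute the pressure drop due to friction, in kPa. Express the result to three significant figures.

Δp ≈ 292 kPa

V = 4Q/(πD²) = 4·0.298/(π·0.322²) = 3.659 m/s
Re = VD/ν = 3.659·0.322/1.54×10^-6 = 7.65×10^5 → turbulent
ε/D = 0.24/322 = 7.45×10^-4
Swamee-Jain: f = 0.01890
h_f = f(L/D)V²/(2g) = 0.01890·(940/0.322)·3.659²/(2·9.81) = 37.65 m
Δp = ρg·h_f = 790.0·9.81·37.65 = 291.8 kPa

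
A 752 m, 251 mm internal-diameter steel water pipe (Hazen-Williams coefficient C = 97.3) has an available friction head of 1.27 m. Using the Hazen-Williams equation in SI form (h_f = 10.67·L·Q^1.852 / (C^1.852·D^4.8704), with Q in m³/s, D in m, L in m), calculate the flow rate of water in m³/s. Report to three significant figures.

Q ≈ 0.0228 m³/s

Rearranging: Q = [h_f·C^1.852·D^4.8704 / (10.67·L)]^(1/1.852)
Q = [1.27·97.3^1.852·0.251^4.8704 / (10.67·752)]^0.540 = 0.02276 m³/s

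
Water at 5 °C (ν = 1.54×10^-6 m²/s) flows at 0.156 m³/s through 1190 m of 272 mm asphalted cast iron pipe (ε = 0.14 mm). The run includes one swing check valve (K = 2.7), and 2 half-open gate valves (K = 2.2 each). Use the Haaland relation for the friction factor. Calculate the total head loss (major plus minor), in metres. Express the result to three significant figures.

V = 4Q/(πD²) = 2.685 m/s; V²/2g = 0.3674 m
Re = 4.74×10^5, ε/D = 5.15×10^-4 → f = 0.01771 (Haaland)
Major: h_f = f(L/D)·V²/2g = 0.01771·4375·0.3674 = 28.47 m
Minor: ΣK = 7.10; h_m = ΣK·V²/2g = 2.608 m
Total H_L = 28.47 + 2.608 = 31.08 m

H_L ≈ 31.1 m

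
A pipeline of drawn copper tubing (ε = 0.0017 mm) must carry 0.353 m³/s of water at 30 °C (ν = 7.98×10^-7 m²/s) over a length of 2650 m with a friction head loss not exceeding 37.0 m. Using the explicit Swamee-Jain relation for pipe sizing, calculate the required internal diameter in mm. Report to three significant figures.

Swamee-Jain (Type III): D = 0.66·[ε^1.25·(LQ²/(gh_f))^4.75 + ν·Q^9.4·(L/(gh_f))^5.2]^0.04
LQ²/(gh_f) = 0.9098; L/(gh_f) = 7.301
Term 1 = ε^1.25·(…)^4.75 = 3.92×10^-8; Term 2 = ν·Q^9.4·(…)^5.2 = 1.38×10^-6
D = 0.66·(3.92×10^-8 + 1.38×10^-6)^0.04 = 0.3852 m = 385 mm
Check: V = 3.03 m/s, Re = 1.46×10^6, f = 0.01104, h_f = 35.5 m ≈ 37.0 m ✓

D ≈ 385 mm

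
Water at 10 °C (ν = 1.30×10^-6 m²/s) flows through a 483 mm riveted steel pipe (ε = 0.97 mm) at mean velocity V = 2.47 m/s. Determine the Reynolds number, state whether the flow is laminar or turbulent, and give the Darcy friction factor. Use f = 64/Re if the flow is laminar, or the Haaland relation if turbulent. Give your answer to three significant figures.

Re = VD/ν = 2.470·0.483/1.30×10^-6 = 9.18×10^5
Re > 4000 → turbulent; ε/D = 0.00201
Haaland: f = 0.02367

Re ≈ 9.18×10^5; turbulent; f ≈ 0.0237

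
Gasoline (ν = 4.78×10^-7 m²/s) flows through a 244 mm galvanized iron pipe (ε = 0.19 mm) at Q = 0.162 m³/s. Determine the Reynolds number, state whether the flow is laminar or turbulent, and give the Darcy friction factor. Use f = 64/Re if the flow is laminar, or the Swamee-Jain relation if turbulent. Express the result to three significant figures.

Re ≈ 1.77×10^6; turbulent; f ≈ 0.0188

V = 4Q/(πD²) = 3.465 m/s
Re = VD/ν = 3.465·0.244/4.78×10^-7 = 1.77×10^6
Re > 4000 → turbulent; ε/D = 7.79×10^-4
Swamee-Jain: f = 0.01877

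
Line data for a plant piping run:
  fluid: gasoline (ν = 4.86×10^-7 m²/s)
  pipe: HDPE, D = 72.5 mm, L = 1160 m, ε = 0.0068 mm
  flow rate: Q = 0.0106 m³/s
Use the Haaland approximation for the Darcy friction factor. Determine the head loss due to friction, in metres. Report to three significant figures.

V = 4Q/(πD²) = 4·0.0106/(π·0.0725²) = 2.568 m/s
Re = VD/ν = 2.568·0.0725/4.86×10^-7 = 3.83×10^5 → turbulent
ε/D = 0.0068/72.5 = 9.38×10^-5
Haaland: f = 0.01467
h_f = f(L/D)V²/(2g) = 0.01467·(1160/0.0725)·2.568²/(2·9.81) = 78.89 m

h_f ≈ 78.9 m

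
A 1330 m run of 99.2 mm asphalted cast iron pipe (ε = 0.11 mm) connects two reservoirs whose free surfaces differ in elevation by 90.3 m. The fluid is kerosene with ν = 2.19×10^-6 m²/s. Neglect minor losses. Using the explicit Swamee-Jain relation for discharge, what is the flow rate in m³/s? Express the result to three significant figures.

Q ≈ 0.0188 m³/s

Swamee-Jain (Type II): Q = -0.965·√(gD⁵h_f/L)·ln[ε/(3.7D) + √(3.17ν²L/(gD³h_f))]
√(gD⁵h_f/L) = √(9.81·0.0992⁵·90.3/1330) = 0.002529
ε/(3.7D) = 3.00×10^-4; √(3.17ν²L/(gD³h_f)) = 1.53×10^-4
Q = -0.965·0.002529·ln(4.526×10^-4) = 0.01880 m³/s
Check: V = 2.43 m/s, Re = 1.10×10^5, f = 0.02252, h_f = 91.0 m ≈ 90.3 m ✓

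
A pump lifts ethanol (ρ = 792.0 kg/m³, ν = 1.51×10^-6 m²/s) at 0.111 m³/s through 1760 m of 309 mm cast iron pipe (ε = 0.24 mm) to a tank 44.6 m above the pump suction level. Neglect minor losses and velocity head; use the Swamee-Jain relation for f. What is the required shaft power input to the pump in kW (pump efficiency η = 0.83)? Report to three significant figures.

P_shaft ≈ 59.4 kW

V = 4Q/(πD²) = 1.480 m/s; Re = 3.03×10^5; ε/D = 7.77×10^-4; f = 0.01975
h_f = f(L/D)V²/2g = 12.56 m
Total head H = z + h_f = 44.6 + 12.56 = 57.16 m
P_hyd = ρgQH = 792.0·9.81·0.111·57.16 = 49.30 kW
P_shaft = P_hyd/η = 49.30/0.83 = 59.40 kW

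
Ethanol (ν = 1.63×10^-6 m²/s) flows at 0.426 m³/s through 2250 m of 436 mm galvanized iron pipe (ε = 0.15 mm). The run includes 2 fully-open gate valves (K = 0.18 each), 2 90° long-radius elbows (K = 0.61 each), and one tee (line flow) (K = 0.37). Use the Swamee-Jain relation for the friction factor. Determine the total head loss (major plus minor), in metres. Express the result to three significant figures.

V = 4Q/(πD²) = 2.853 m/s; V²/2g = 0.4149 m
Re = 7.63×10^5, ε/D = 3.44×10^-4 → f = 0.01633 (Swamee-Jain)
Major: h_f = f(L/D)·V²/2g = 0.01633·5161·0.4149 = 34.96 m
Minor: ΣK = 1.95; h_m = ΣK·V²/2g = 0.8092 m
Total H_L = 34.96 + 0.8092 = 35.77 m

H_L ≈ 35.8 m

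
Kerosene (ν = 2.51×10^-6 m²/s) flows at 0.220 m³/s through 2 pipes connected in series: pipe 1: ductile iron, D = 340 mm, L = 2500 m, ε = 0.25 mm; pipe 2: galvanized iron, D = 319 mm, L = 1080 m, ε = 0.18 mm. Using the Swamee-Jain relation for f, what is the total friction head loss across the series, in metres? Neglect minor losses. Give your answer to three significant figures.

Pipe 1: V = 2.423 m/s, Re = 3.28×10^5, ε/D = 7.35×10^-4, f = 0.01947, h_1 = f(L/D)V²/2g = 42.84 m
Pipe 2: V = 2.753 m/s, Re = 3.50×10^5, ε/D = 5.64×10^-4, f = 0.01851, h_2 = f(L/D)V²/2g = 24.20 m
Series → Q common, losses add: H = Σh = 67.04 m

H ≈ 67.0 m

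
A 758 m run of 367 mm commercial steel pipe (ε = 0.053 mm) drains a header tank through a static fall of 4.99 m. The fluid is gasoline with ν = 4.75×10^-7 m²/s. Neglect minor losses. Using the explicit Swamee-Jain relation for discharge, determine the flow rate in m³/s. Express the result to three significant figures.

Swamee-Jain (Type II): Q = -0.965·√(gD⁵h_f/L)·ln[ε/(3.7D) + √(3.17ν²L/(gD³h_f))]
√(gD⁵h_f/L) = √(9.81·0.367⁵·4.99/758) = 0.02074
ε/(3.7D) = 3.90×10^-5; √(3.17ν²L/(gD³h_f)) = 1.50×10^-5
Q = -0.965·0.02074·ln(5.400×10^-5) = 0.1966 m³/s
Check: V = 1.86 m/s, Re = 1.44×10^6, f = 0.01381, h_f = 5.02 m ≈ 4.99 m ✓

Q ≈ 0.197 m³/s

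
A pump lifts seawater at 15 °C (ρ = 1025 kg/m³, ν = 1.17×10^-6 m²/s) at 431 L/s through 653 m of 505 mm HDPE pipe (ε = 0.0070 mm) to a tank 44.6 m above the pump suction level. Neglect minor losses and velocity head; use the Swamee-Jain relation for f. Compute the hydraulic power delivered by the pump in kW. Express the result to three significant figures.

V = 4Q/(πD²) = 2.152 m/s; Re = 9.29×10^5; ε/D = 1.39×10^-5; f = 0.01207
h_f = f(L/D)V²/2g = 3.685 m
Total head H = z + h_f = 44.6 + 3.685 = 48.28 m
P_hyd = ρgQH = 1025·9.81·0.431·48.28 = 209.3 kW

P_hyd ≈ 209 kW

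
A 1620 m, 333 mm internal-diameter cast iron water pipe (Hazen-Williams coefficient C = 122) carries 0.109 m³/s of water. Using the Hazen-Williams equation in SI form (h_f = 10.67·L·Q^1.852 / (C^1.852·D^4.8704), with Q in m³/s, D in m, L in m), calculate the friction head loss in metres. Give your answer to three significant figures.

h_f = 10.67·1620·0.109^1.852 / (122^1.852·0.333^4.8704) = 8.259 m

h_f ≈ 8.26 m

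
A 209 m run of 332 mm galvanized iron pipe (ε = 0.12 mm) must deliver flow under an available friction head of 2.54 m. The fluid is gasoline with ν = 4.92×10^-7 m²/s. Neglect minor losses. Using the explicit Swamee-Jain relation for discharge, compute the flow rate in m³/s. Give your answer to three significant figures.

Q ≈ 0.193 m³/s

Swamee-Jain (Type II): Q = -0.965·√(gD⁵h_f/L)·ln[ε/(3.7D) + √(3.17ν²L/(gD³h_f))]
√(gD⁵h_f/L) = √(9.81·0.332⁵·2.54/209) = 0.02193
ε/(3.7D) = 9.77×10^-5; √(3.17ν²L/(gD³h_f)) = 1.33×10^-5
Q = -0.965·0.02193·ln(1.110×10^-4) = 0.1927 m³/s
Check: V = 2.23 m/s, Re = 1.50×10^6, f = 0.01606, h_f = 2.55 m ≈ 2.54 m ✓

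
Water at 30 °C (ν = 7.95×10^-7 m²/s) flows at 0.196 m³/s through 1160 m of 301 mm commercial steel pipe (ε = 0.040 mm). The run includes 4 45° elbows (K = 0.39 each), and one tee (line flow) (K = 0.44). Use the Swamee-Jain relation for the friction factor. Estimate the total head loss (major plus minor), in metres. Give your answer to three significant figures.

H_L ≈ 21.5 m

V = 4Q/(πD²) = 2.754 m/s; V²/2g = 0.3867 m
Re = 1.04×10^6, ε/D = 1.33×10^-4 → f = 0.01392 (Swamee-Jain)
Major: h_f = f(L/D)·V²/2g = 0.01392·3854·0.3867 = 20.75 m
Minor: ΣK = 2.00; h_m = ΣK·V²/2g = 0.7734 m
Total H_L = 20.75 + 0.7734 = 21.52 m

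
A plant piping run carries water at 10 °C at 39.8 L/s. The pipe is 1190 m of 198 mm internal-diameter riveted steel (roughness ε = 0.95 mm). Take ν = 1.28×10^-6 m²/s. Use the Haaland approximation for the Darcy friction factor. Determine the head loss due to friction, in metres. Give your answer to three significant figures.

V = 4Q/(πD²) = 4·0.0398/(π·0.198²) = 1.293 m/s
Re = VD/ν = 1.293·0.198/1.28×10^-6 = 2.00×10^5 → turbulent
ε/D = 0.95/198 = 0.00480
Haaland: f = 0.03050
h_f = f(L/D)V²/(2g) = 0.03050·(1190/0.198)·1.293²/(2·9.81) = 15.61 m

h_f ≈ 15.6 m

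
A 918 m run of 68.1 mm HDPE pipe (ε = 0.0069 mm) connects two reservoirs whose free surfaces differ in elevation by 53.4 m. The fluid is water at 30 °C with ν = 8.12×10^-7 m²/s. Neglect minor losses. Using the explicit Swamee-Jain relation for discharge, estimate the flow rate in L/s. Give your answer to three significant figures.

Swamee-Jain (Type II): Q = -0.965·√(gD⁵h_f/L)·ln[ε/(3.7D) + √(3.17ν²L/(gD³h_f))]
√(gD⁵h_f/L) = √(9.81·0.0681⁵·53.4/918) = 9.142×10^-4
ε/(3.7D) = 2.74×10^-5; √(3.17ν²L/(gD³h_f)) = 1.08×10^-4
Q = -0.965·9.142×10^-4·ln(1.351×10^-4) = 0.007860 m³/s
Check: V = 2.16 m/s, Re = 1.81×10^5, f = 0.01666, h_f = 53.3 m ≈ 53.4 m ✓

Q ≈ 7.86 L/s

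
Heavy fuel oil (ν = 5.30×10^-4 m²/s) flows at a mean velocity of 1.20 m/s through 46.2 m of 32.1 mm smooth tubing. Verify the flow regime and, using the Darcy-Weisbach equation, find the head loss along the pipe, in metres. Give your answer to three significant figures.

Re = VD/ν = 1.20·0.03210/5.30×10^-4 = 72.7 → laminar (Re < 2300)
f = 64/Re = 0.8806
h_f = f(L/D)V²/(2g) = 0.8806·(46.2/0.03210)·1.20²/(2·9.81) = 93.02 m

h_f ≈ 93.0 m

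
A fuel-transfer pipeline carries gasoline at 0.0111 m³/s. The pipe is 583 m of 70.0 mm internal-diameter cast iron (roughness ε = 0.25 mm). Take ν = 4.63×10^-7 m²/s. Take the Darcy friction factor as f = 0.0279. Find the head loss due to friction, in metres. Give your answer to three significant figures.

V = 4Q/(πD²) = 4·0.0111/(π·0.0700²) = 2.884 m/s
h_f = f(L/D)V²/(2g) = 0.02790·(583/0.0700)·2.884²/(2·9.81) = 98.53 m

h_f ≈ 98.5 m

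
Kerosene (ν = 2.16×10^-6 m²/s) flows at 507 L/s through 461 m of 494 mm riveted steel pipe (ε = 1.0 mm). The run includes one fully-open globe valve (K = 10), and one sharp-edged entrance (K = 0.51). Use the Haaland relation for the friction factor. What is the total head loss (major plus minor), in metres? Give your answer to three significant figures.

V = 4Q/(πD²) = 2.645 m/s; V²/2g = 0.3566 m
Re = 6.05×10^5, ε/D = 0.00202 → f = 0.02381 (Haaland)
Major: h_f = f(L/D)·V²/2g = 0.02381·933.2·0.3566 = 7.924 m
Minor: ΣK = 10.5; h_m = ΣK·V²/2g = 3.748 m
Total H_L = 7.924 + 3.748 = 11.67 m

H_L ≈ 11.7 m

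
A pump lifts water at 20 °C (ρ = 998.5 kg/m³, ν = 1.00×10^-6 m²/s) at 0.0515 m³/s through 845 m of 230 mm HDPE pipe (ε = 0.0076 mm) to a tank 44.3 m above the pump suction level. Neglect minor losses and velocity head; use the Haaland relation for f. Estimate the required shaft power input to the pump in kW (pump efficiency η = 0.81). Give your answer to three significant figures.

V = 4Q/(πD²) = 1.240 m/s; Re = 2.85×10^5; ε/D = 3.30×10^-5; f = 0.01475
h_f = f(L/D)V²/2g = 4.245 m
Total head H = z + h_f = 44.3 + 4.245 = 48.54 m
P_hyd = ρgQH = 998.5·9.81·0.0515·48.54 = 24.49 kW
P_shaft = P_hyd/η = 24.49/0.81 = 30.23 kW

P_shaft ≈ 30.2 kW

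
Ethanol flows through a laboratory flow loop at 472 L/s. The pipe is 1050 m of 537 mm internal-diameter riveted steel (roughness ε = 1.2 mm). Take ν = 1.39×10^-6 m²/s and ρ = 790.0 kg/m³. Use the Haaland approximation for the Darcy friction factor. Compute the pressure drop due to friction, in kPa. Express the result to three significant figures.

Δp ≈ 81.7 kPa

V = 4Q/(πD²) = 4·0.472/(π·0.537²) = 2.084 m/s
Re = VD/ν = 2.084·0.537/1.39×10^-6 = 8.05×10^5 → turbulent
ε/D = 1.2/537 = 0.00223
Haaland: f = 0.02436
h_f = f(L/D)V²/(2g) = 0.02436·(1050/0.537)·2.084²/(2·9.81) = 10.54 m
Δp = ρg·h_f = 790.0·9.81·10.54 = 81.72 kPa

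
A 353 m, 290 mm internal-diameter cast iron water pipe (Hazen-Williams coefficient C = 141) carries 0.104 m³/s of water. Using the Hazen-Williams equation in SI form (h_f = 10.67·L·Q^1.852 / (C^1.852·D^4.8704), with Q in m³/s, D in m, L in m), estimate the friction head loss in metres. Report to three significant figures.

h_f ≈ 2.47 m

h_f = 10.67·353·0.104^1.852 / (141^1.852·0.290^4.8704) = 2.474 m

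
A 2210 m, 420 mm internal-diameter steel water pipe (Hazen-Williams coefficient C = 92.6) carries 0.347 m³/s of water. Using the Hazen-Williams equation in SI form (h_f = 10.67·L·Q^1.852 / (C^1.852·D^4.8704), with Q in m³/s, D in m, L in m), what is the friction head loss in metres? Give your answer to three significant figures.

h_f = 10.67·2210·0.347^1.852 / (92.6^1.852·0.420^4.8704) = 51.76 m

h_f ≈ 51.8 m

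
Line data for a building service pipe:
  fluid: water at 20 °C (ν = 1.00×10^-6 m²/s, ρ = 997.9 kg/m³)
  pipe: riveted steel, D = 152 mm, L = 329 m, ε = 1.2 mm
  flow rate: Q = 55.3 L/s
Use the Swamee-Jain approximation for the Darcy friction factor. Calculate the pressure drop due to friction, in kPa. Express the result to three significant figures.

V = 4Q/(πD²) = 4·0.0553/(π·0.152²) = 3.048 m/s
Re = VD/ν = 3.048·0.152/1.00×10^-6 = 4.63×10^5 → turbulent
ε/D = 1.2/152 = 0.00789
Swamee-Jain: f = 0.03529
h_f = f(L/D)V²/(2g) = 0.03529·(329/0.152)·3.048²/(2·9.81) = 36.16 m
Δp = ρg·h_f = 997.9·9.81·36.16 = 353.9 kPa

Δp ≈ 354 kPa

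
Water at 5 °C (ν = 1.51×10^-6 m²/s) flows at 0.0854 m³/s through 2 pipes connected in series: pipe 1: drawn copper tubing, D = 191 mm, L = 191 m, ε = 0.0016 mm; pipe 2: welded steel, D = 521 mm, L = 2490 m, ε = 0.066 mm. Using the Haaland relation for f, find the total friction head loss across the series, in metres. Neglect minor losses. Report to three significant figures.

H ≈ 6.94 m

Pipe 1: V = 2.981 m/s, Re = 3.77×10^5, ε/D = 8.38×10^-6, f = 0.01383, h_1 = f(L/D)V²/2g = 6.260 m
Pipe 2: V = 0.4006 m/s, Re = 1.38×10^5, ε/D = 1.27×10^-4, f = 0.01737, h_2 = f(L/D)V²/2g = 0.6791 m
Series → Q common, losses add: H = Σh = 6.939 m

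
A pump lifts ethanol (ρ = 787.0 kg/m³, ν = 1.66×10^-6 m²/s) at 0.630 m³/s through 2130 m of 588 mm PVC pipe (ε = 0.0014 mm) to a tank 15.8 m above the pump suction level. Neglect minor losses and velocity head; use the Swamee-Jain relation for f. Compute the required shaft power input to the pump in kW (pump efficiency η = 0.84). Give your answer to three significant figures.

P_shaft ≈ 161 kW

V = 4Q/(πD²) = 2.320 m/s; Re = 8.22×10^5; ε/D = 2.38×10^-6; f = 0.01205
h_f = f(L/D)V²/2g = 11.98 m
Total head H = z + h_f = 15.8 + 11.98 = 27.78 m
P_hyd = ρgQH = 787.0·9.81·0.630·27.78 = 135.1 kW
P_shaft = P_hyd/η = 135.1/0.84 = 160.8 kW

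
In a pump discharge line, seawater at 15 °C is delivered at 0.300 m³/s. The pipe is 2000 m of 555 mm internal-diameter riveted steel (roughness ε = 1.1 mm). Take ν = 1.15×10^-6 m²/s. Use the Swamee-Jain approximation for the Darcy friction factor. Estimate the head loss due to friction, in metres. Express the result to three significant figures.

V = 4Q/(πD²) = 4·0.300/(π·0.555²) = 1.240 m/s
Re = VD/ν = 1.240·0.555/1.15×10^-6 = 5.98×10^5 → turbulent
ε/D = 1.1/555 = 0.00198
Swamee-Jain: f = 0.02378
h_f = f(L/D)V²/(2g) = 0.02378·(2000/0.555)·1.240²/(2·9.81) = 6.715 m

h_f ≈ 6.72 m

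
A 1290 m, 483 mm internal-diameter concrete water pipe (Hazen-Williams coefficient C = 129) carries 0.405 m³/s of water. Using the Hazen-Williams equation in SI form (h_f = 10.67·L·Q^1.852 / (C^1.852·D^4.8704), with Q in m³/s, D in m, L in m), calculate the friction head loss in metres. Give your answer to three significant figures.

h_f = 10.67·1290·0.405^1.852 / (129^1.852·0.483^4.8704) = 11.02 m

h_f ≈ 11.0 m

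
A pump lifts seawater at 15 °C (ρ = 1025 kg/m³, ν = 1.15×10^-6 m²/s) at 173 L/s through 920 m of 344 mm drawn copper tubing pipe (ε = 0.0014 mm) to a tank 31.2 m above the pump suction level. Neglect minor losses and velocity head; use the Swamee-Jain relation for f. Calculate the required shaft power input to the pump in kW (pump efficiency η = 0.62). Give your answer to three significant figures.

V = 4Q/(πD²) = 1.861 m/s; Re = 5.57×10^5; ε/D = 4.07×10^-6; f = 0.01291
h_f = f(L/D)V²/2g = 6.099 m
Total head H = z + h_f = 31.2 + 6.099 = 37.30 m
P_hyd = ρgQH = 1025·9.81·0.173·37.30 = 64.88 kW
P_shaft = P_hyd/η = 64.88/0.62 = 104.7 kW

P_shaft ≈ 105 kW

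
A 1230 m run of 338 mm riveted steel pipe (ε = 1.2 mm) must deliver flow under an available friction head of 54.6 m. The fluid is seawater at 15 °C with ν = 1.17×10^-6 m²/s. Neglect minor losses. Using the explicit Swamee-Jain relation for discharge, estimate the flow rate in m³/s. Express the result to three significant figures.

Q ≈ 0.293 m³/s

Swamee-Jain (Type II): Q = -0.965·√(gD⁵h_f/L)·ln[ε/(3.7D) + √(3.17ν²L/(gD³h_f))]
√(gD⁵h_f/L) = √(9.81·0.338⁵·54.6/1230) = 0.04383
ε/(3.7D) = 9.60×10^-4; √(3.17ν²L/(gD³h_f)) = 1.61×10^-5
Q = -0.965·0.04383·ln(9.756×10^-4) = 0.2932 m³/s
Check: V = 3.27 m/s, Re = 9.44×10^5, f = 0.02765, h_f = 54.8 m ≈ 54.6 m ✓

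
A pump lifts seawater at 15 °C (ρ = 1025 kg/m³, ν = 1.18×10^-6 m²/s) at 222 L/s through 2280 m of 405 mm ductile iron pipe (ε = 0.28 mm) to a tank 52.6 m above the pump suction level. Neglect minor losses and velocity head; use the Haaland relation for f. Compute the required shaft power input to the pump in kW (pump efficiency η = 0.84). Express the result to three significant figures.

P_shaft ≈ 182 kW

V = 4Q/(πD²) = 1.723 m/s; Re = 5.91×10^5; ε/D = 6.91×10^-4; f = 0.01860
h_f = f(L/D)V²/2g = 15.85 m
Total head H = z + h_f = 52.6 + 15.85 = 68.45 m
P_hyd = ρgQH = 1025·9.81·0.222·68.45 = 152.8 kW
P_shaft = P_hyd/η = 152.8/0.84 = 181.9 kW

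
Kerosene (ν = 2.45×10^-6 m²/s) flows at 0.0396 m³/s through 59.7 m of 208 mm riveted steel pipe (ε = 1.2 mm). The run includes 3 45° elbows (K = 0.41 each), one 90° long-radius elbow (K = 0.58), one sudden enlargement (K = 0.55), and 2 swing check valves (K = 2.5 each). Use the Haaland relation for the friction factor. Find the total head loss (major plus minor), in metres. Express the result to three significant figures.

H_L ≈ 1.16 m

V = 4Q/(πD²) = 1.165 m/s; V²/2g = 0.06922 m
Re = 9.89×10^4, ε/D = 0.00577 → f = 0.03258 (Haaland)
Major: h_f = f(L/D)·V²/2g = 0.03258·287.0·0.06922 = 0.6473 m
Minor: ΣK = 7.36; h_m = ΣK·V²/2g = 0.5095 m
Total H_L = 0.6473 + 0.5095 = 1.157 m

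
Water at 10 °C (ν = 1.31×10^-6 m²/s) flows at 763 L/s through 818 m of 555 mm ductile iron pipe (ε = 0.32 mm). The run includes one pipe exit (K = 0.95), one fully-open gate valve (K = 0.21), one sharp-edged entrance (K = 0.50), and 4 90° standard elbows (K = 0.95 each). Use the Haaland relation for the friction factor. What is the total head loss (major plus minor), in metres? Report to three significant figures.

V = 4Q/(πD²) = 3.154 m/s; V²/2g = 0.5070 m
Re = 1.34×10^6, ε/D = 5.77×10^-4 → f = 0.01758 (Haaland)
Major: h_f = f(L/D)·V²/2g = 0.01758·1474·0.5070 = 13.14 m
Minor: ΣK = 5.46; h_m = ΣK·V²/2g = 2.768 m
Total H_L = 13.14 + 2.768 = 15.91 m

H_L ≈ 15.9 m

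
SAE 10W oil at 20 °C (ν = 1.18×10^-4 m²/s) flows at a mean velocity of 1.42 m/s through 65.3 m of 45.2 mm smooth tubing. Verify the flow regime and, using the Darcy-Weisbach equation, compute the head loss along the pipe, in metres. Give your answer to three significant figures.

h_f ≈ 17.5 m

Re = VD/ν = 1.42·0.04520/1.18×10^-4 = 544 → laminar (Re < 2300)
f = 64/Re = 0.1177
h_f = f(L/D)V²/(2g) = 0.1177·(65.3/0.04520)·1.42²/(2·9.81) = 17.47 m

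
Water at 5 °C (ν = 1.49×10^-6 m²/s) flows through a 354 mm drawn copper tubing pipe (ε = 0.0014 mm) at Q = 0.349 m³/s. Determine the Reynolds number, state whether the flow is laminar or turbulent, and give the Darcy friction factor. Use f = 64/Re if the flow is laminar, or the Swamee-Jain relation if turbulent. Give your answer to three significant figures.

Re ≈ 8.42×10^5; turbulent; f ≈ 0.0120

V = 4Q/(πD²) = 3.546 m/s
Re = VD/ν = 3.546·0.354/1.49×10^-6 = 8.42×10^5
Re > 4000 → turbulent; ε/D = 3.95×10^-6
Swamee-Jain: f = 0.01204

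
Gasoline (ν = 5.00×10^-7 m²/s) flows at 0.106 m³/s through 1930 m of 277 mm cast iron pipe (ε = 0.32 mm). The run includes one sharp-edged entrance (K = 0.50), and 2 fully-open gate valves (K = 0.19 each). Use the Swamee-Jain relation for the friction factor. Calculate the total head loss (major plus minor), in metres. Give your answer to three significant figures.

H_L ≈ 22.9 m

V = 4Q/(πD²) = 1.759 m/s; V²/2g = 0.1577 m
Re = 9.74×10^5, ε/D = 0.00116 → f = 0.02071 (Swamee-Jain)
Major: h_f = f(L/D)·V²/2g = 0.02071·6968·0.1577 = 22.76 m
Minor: ΣK = 0.880; h_m = ΣK·V²/2g = 0.1388 m
Total H_L = 22.76 + 0.1388 = 22.90 m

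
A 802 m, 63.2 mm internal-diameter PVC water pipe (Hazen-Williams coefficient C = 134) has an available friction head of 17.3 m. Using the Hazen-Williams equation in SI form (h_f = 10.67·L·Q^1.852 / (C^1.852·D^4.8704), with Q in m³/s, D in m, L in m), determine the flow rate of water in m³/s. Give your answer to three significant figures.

Rearranging: Q = [h_f·C^1.852·D^4.8704 / (10.67·L)]^(1/1.852)
Q = [17.3·134^1.852·0.0632^4.8704 / (10.67·802)]^0.540 = 0.003299 m³/s

Q ≈ 0.00330 m³/s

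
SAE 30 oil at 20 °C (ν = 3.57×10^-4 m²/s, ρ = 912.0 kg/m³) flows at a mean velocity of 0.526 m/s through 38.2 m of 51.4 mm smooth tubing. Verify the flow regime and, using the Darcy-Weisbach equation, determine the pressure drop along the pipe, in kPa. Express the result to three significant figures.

Re = VD/ν = 0.526·0.05140/3.57×10^-4 = 75.7 → laminar (Re < 2300)
f = 64/Re = 0.8451
h_f = f(L/D)V²/(2g) = 0.8451·(38.2/0.05140)·0.526²/(2·9.81) = 8.857 m
Δp = ρg·h_f = 912.0·9.81·8.857 = 79.24 kPa

Δp ≈ 79.2 kPa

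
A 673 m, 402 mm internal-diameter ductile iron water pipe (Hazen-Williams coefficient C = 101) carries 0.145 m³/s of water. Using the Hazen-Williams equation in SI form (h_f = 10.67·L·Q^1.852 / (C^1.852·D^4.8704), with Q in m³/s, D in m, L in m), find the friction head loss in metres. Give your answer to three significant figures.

h_f ≈ 3.30 m

h_f = 10.67·673·0.145^1.852 / (101^1.852·0.402^4.8704) = 3.301 m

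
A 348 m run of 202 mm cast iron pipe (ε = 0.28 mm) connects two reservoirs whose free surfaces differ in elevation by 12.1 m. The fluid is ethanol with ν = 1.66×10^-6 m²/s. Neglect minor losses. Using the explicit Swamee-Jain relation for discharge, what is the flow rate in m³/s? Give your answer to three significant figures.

Swamee-Jain (Type II): Q = -0.965·√(gD⁵h_f/L)·ln[ε/(3.7D) + √(3.17ν²L/(gD³h_f))]
√(gD⁵h_f/L) = √(9.81·0.202⁵·12.1/348) = 0.01071
ε/(3.7D) = 3.75×10^-4; √(3.17ν²L/(gD³h_f)) = 5.57×10^-5
Q = -0.965·0.01071·ln(4.304×10^-4) = 0.08011 m³/s
Check: V = 2.50 m/s, Re = 3.04×10^5, f = 0.02221, h_f = 12.2 m ≈ 12.1 m ✓

Q ≈ 0.0801 m³/s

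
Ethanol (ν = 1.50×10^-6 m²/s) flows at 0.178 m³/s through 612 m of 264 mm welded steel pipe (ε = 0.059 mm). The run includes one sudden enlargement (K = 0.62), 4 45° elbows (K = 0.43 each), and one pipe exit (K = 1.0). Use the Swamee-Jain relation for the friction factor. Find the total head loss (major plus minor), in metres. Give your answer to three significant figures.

H_L ≈ 21.2 m

V = 4Q/(πD²) = 3.252 m/s; V²/2g = 0.5389 m
Re = 5.72×10^5, ε/D = 2.23×10^-4 → f = 0.01556 (Swamee-Jain)
Major: h_f = f(L/D)·V²/2g = 0.01556·2318·0.5389 = 19.44 m
Minor: ΣK = 3.34; h_m = ΣK·V²/2g = 1.800 m
Total H_L = 19.44 + 1.800 = 21.24 m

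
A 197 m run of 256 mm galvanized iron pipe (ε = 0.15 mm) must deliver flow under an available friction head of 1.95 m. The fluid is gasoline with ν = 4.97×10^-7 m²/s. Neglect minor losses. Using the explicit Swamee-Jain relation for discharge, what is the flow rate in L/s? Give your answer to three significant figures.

Swamee-Jain (Type II): Q = -0.965·√(gD⁵h_f/L)·ln[ε/(3.7D) + √(3.17ν²L/(gD³h_f))]
√(gD⁵h_f/L) = √(9.81·0.256⁵·1.95/197) = 0.01033
ε/(3.7D) = 1.58×10^-4; √(3.17ν²L/(gD³h_f)) = 2.19×10^-5
Q = -0.965·0.01033·ln(1.803×10^-4) = 0.08596 m³/s
Check: V = 1.67 m/s, Re = 8.60×10^5, f = 0.01793, h_f = 1.96 m ≈ 1.95 m ✓

Q ≈ 86.0 L/s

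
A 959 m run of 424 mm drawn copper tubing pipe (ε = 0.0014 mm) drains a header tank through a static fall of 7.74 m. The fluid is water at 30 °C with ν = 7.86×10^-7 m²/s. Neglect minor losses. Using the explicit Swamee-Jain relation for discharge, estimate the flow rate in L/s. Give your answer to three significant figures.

Swamee-Jain (Type II): Q = -0.965·√(gD⁵h_f/L)·ln[ε/(3.7D) + √(3.17ν²L/(gD³h_f))]
√(gD⁵h_f/L) = √(9.81·0.424⁵·7.74/959) = 0.03294
ε/(3.7D) = 8.92×10^-7; √(3.17ν²L/(gD³h_f)) = 1.80×10^-5
Q = -0.965·0.03294·ln(1.891×10^-5) = 0.3457 m³/s
Check: V = 2.45 m/s, Re = 1.32×10^6, f = 0.01118, h_f = 7.73 m ≈ 7.74 m ✓

Q ≈ 346 L/s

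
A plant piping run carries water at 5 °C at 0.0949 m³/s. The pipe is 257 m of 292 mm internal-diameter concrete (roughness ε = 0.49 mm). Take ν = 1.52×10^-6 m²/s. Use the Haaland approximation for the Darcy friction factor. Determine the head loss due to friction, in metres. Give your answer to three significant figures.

h_f ≈ 2.08 m

V = 4Q/(πD²) = 4·0.0949/(π·0.292²) = 1.417 m/s
Re = VD/ν = 1.417·0.292/1.52×10^-6 = 2.72×10^5 → turbulent
ε/D = 0.49/292 = 0.00168
Haaland: f = 0.02307
h_f = f(L/D)V²/(2g) = 0.02307·(257/0.292)·1.417²/(2·9.81) = 2.078 m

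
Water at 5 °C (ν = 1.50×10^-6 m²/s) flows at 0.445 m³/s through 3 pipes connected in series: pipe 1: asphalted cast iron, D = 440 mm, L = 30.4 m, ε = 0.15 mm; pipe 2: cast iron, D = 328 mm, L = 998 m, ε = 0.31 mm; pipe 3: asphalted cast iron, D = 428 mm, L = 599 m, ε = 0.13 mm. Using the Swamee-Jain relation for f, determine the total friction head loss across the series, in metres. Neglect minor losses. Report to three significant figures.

H ≈ 96.2 m

Pipe 1: V = 2.927 m/s, Re = 8.58×10^5, ε/D = 3.41×10^-4, f = 0.01621, h_1 = f(L/D)V²/2g = 0.4890 m
Pipe 2: V = 5.267 m/s, Re = 1.15×10^6, ε/D = 9.45×10^-4, f = 0.01973, h_2 = f(L/D)V²/2g = 84.86 m
Pipe 3: V = 3.093 m/s, Re = 8.83×10^5, ε/D = 3.04×10^-4, f = 0.01588, h_3 = f(L/D)V²/2g = 10.84 m
Series → Q common, losses add: H = Σh = 96.18 m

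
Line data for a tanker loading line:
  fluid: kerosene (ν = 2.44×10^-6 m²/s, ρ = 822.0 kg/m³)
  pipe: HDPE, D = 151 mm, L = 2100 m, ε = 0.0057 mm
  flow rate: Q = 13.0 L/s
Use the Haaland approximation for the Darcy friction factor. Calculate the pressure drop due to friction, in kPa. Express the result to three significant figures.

Δp ≈ 64.2 kPa

V = 4Q/(πD²) = 4·0.0130/(π·0.151²) = 0.7259 m/s
Re = VD/ν = 0.7259·0.151/2.44×10^-6 = 4.49×10^4 → turbulent
ε/D = 0.0057/151 = 3.77×10^-5
Haaland: f = 0.02131
h_f = f(L/D)V²/(2g) = 0.02131·(2100/0.151)·0.7259²/(2·9.81) = 7.961 m
Δp = ρg·h_f = 822.0·9.81·7.961 = 64.19 kPa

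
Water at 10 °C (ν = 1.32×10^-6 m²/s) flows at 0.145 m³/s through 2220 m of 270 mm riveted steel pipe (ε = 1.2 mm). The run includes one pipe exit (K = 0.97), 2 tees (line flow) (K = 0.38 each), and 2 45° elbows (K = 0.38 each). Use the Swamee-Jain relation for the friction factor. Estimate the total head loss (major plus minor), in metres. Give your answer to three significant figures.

H_L ≈ 80.4 m

V = 4Q/(πD²) = 2.533 m/s; V²/2g = 0.3269 m
Re = 5.18×10^5, ε/D = 0.00444 → f = 0.02961 (Swamee-Jain)
Major: h_f = f(L/D)·V²/2g = 0.02961·8222·0.3269 = 79.58 m
Minor: ΣK = 2.49; h_m = ΣK·V²/2g = 0.8140 m
Total H_L = 79.58 + 0.8140 = 80.40 m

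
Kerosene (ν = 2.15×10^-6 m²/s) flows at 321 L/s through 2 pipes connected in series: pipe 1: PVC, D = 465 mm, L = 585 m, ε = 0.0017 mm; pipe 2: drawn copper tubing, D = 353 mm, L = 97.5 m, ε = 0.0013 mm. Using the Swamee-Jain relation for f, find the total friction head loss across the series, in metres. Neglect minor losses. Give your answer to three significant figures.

Pipe 1: V = 1.890 m/s, Re = 4.09×10^5, ε/D = 3.66×10^-6, f = 0.01363, h_1 = f(L/D)V²/2g = 3.122 m
Pipe 2: V = 3.280 m/s, Re = 5.39×10^5, ε/D = 3.68×10^-6, f = 0.01298, h_2 = f(L/D)V²/2g = 1.966 m
Series → Q common, losses add: H = Σh = 5.088 m

H ≈ 5.09 m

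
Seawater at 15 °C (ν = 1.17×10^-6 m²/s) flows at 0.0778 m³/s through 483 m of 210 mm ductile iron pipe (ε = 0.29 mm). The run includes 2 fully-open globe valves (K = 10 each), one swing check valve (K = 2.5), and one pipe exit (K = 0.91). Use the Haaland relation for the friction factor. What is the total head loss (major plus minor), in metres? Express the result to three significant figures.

H_L ≈ 18.9 m

V = 4Q/(πD²) = 2.246 m/s; V²/2g = 0.2572 m
Re = 4.03×10^5, ε/D = 0.00138 → f = 0.02183 (Haaland)
Major: h_f = f(L/D)·V²/2g = 0.02183·2300·0.2572 = 12.91 m
Minor: ΣK = 23.4; h_m = ΣK·V²/2g = 6.020 m
Total H_L = 12.91 + 6.020 = 18.93 m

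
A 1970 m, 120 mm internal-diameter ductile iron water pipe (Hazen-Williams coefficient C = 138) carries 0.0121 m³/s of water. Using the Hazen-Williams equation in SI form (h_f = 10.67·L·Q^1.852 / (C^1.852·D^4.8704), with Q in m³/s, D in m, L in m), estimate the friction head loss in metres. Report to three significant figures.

h_f ≈ 19.7 m

h_f = 10.67·1970·0.0121^1.852 / (138^1.852·0.120^4.8704) = 19.66 m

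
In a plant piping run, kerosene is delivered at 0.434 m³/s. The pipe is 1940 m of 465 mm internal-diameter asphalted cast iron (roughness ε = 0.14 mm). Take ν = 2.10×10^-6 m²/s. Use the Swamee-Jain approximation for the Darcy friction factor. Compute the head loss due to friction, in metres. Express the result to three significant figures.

h_f ≈ 22.6 m

V = 4Q/(πD²) = 4·0.434/(π·0.465²) = 2.556 m/s
Re = VD/ν = 2.556·0.465/2.10×10^-6 = 5.66×10^5 → turbulent
ε/D = 0.14/465 = 3.01×10^-4
Swamee-Jain: f = 0.01625
h_f = f(L/D)V²/(2g) = 0.01625·(1940/0.465)·2.556²/(2·9.81) = 22.57 m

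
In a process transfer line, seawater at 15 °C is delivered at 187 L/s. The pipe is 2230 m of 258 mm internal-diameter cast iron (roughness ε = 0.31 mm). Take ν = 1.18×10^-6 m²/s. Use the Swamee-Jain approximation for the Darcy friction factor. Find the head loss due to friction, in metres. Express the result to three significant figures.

V = 4Q/(πD²) = 4·0.187/(π·0.258²) = 3.577 m/s
Re = VD/ν = 3.577·0.258/1.18×10^-6 = 7.82×10^5 → turbulent
ε/D = 0.31/258 = 0.00120
Swamee-Jain: f = 0.02098
h_f = f(L/D)V²/(2g) = 0.02098·(2230/0.258)·3.577²/(2·9.81) = 118.3 m

h_f ≈ 118 m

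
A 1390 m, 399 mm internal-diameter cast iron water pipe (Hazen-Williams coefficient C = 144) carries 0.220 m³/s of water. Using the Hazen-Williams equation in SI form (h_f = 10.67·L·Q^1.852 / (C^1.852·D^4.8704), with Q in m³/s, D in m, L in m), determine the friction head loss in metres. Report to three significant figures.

h_f ≈ 7.93 m

h_f = 10.67·1390·0.220^1.852 / (144^1.852·0.399^4.8704) = 7.934 m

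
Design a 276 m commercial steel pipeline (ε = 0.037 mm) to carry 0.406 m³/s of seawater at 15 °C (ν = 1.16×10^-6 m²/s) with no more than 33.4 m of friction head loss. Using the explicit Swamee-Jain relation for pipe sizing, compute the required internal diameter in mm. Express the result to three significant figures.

D ≈ 276 mm

Swamee-Jain (Type III): D = 0.66·[ε^1.25·(LQ²/(gh_f))^4.75 + ν·Q^9.4·(L/(gh_f))^5.2]^0.04
LQ²/(gh_f) = 0.1388; L/(gh_f) = 0.8424
Term 1 = ε^1.25·(…)^4.75 = 2.44×10^-10; Term 2 = ν·Q^9.4·(…)^5.2 = 9.94×10^-11
D = 0.66·(2.44×10^-10 + 9.94×10^-11)^0.04 = 0.2760 m = 276 mm
Check: V = 6.78 m/s, Re = 1.61×10^6, f = 0.01357, h_f = 31.8 m ≈ 33.4 m ✓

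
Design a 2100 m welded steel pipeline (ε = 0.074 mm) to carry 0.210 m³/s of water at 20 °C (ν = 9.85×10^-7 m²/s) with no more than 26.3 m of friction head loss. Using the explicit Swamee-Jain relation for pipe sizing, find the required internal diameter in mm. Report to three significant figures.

D ≈ 343 mm

Swamee-Jain (Type III): D = 0.66·[ε^1.25·(LQ²/(gh_f))^4.75 + ν·Q^9.4·(L/(gh_f))^5.2]^0.04
LQ²/(gh_f) = 0.3589; L/(gh_f) = 8.139
Term 1 = ε^1.25·(…)^4.75 = 5.28×10^-8; Term 2 = ν·Q^9.4·(…)^5.2 = 2.28×10^-8
D = 0.66·(5.28×10^-8 + 2.28×10^-8)^0.04 = 0.3425 m = 343 mm
Check: V = 2.28 m/s, Re = 7.93×10^5, f = 0.01515, h_f = 24.6 m ≈ 26.3 m ✓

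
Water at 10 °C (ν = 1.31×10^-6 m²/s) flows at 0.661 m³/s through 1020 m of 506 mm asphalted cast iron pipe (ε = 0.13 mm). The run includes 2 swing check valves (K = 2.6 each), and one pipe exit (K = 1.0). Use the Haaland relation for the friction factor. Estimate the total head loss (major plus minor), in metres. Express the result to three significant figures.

H_L ≈ 20.1 m

V = 4Q/(πD²) = 3.287 m/s; V²/2g = 0.5507 m
Re = 1.27×10^6, ε/D = 2.57×10^-4 → f = 0.01505 (Haaland)
Major: h_f = f(L/D)·V²/2g = 0.01505·2016·0.5507 = 16.71 m
Minor: ΣK = 6.20; h_m = ΣK·V²/2g = 3.414 m
Total H_L = 16.71 + 3.414 = 20.13 m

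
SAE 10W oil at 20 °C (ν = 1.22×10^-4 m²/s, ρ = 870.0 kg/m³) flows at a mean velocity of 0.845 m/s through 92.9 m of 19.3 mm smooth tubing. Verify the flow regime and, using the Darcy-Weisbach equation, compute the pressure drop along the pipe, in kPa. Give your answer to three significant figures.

Re = VD/ν = 0.845·0.01930/1.22×10^-4 = 134 → laminar (Re < 2300)
f = 64/Re = 0.4788
h_f = f(L/D)V²/(2g) = 0.4788·(92.9/0.01930)·0.845²/(2·9.81) = 83.87 m
Δp = ρg·h_f = 870.0·9.81·83.87 = 715.8 kPa

Δp ≈ 716 kPa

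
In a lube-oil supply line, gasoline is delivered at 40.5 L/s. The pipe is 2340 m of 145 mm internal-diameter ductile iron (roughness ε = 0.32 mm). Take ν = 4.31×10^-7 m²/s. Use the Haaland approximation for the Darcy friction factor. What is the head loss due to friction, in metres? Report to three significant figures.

h_f ≈ 120 m

V = 4Q/(πD²) = 4·0.0405/(π·0.145²) = 2.453 m/s
Re = VD/ν = 2.453·0.145/4.31×10^-7 = 8.25×10^5 → turbulent
ε/D = 0.32/145 = 0.00221
Haaland: f = 0.02428
h_f = f(L/D)V²/(2g) = 0.02428·(2340/0.145)·2.453²/(2·9.81) = 120.1 m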